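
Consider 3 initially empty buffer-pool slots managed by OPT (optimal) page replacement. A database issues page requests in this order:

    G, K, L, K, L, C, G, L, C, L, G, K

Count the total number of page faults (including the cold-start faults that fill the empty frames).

5

G → fault, frames [G]
K → fault, frames [G, K]
L → fault, frames [G, K, L]
K → hit
L → hit
C → fault, evict K, frames [G, L, C]
G → hit
L → hit
C → hit
L → hit
G → hit
K → fault, evict C, frames [G, L, K]
Page faults: 5.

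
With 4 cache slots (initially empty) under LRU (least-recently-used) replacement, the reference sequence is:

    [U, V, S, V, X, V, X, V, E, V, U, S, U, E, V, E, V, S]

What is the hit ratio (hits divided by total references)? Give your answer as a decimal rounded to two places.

0.61

U → miss, frames [U]
V → miss, frames [U, V]
S → miss, frames [U, V, S]
V → hit
X → miss, frames [U, S, V, X]
V → hit
X → hit
V → hit
E → miss, evict U, frames [S, X, V, E]
V → hit
U → miss, evict S, frames [X, E, V, U]
S → miss, evict X, frames [E, V, U, S]
U → hit
E → hit
V → hit
E → hit
V → hit
S → hit
Hits: 11 of 18 references → 11/18 = 0.6111.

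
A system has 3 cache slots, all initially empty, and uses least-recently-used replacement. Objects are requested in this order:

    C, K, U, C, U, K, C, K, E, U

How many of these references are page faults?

5

C -> fault, frames [C]
K -> fault, frames [C, K]
U -> fault, frames [C, K, U]
C -> hit
U -> hit
K -> hit
C -> hit
K -> hit
E -> fault, evict U, frames [C, K, E]
U -> fault, evict C, frames [K, E, U]
Page faults: 5.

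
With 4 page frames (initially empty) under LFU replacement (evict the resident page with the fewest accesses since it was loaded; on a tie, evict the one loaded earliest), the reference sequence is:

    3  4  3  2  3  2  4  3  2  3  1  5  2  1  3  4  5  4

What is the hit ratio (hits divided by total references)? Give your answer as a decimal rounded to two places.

0.61

3 -> miss, frames (3)
4 -> miss, frames (3 4)
3 -> hit
2 -> miss, frames (3 4 2)
3 -> hit
2 -> hit
4 -> hit
3 -> hit
2 -> hit
3 -> hit
1 -> miss, frames (3 4 2 1)
5 -> miss, evict 1, frames (3 4 2 5)
2 -> hit
1 -> miss, evict 5, frames (3 4 2 1)
3 -> hit
4 -> hit
5 -> miss, evict 1, frames (3 4 2 5)
4 -> hit
Hits: 11 of 18 references → 11/18 = 0.6111.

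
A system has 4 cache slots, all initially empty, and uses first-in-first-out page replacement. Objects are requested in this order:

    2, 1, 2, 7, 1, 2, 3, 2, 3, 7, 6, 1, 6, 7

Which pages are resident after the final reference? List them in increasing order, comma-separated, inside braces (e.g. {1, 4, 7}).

2 -> fault, frames (2)
1 -> fault, frames (2 1)
2 -> hit
7 -> fault, frames (2 1 7)
1 -> hit
2 -> hit
3 -> fault, frames (2 1 7 3)
2 -> hit
3 -> hit
7 -> hit
6 -> fault, evict 2, frames (1 7 3 6)
1 -> hit
6 -> hit
7 -> hit

{1, 3, 6, 7}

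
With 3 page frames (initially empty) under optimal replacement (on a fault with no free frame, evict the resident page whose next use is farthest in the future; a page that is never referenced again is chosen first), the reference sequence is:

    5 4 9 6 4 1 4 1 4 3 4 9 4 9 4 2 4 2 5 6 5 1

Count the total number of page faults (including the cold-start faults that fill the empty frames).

5 -> fault, frames (5)
4 -> fault, frames (5 4)
9 -> fault, frames (5 4 9)
6 -> fault, evict 5, frames (4 9 6)
4 -> hit
1 -> fault, evict 6, frames (4 9 1)
4 -> hit
1 -> hit
4 -> hit
3 -> fault, evict 1, frames (4 9 3)
4 -> hit
9 -> hit
4 -> hit
9 -> hit
4 -> hit
2 -> fault, evict 3, frames (4 9 2)
4 -> hit
2 -> hit
5 -> fault, evict 2, frames (4 9 5)
6 -> fault, evict 9, frames (4 5 6)
5 -> hit
1 -> fault, evict 6, frames (4 5 1)
Page faults: 10.

10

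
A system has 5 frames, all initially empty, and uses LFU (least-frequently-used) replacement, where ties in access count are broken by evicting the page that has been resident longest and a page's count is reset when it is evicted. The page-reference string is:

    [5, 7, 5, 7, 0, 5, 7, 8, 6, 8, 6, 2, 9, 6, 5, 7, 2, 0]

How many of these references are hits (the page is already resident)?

9

5 -> fault, frames {5}
7 -> fault, frames {5,7}
5 -> hit
7 -> hit
0 -> fault, frames {5,7,0}
5 -> hit
7 -> hit
8 -> fault, frames {5,7,0,8}
6 -> fault, frames {5,7,0,8,6}
8 -> hit
6 -> hit
2 -> fault, evict 0, frames {5,7,8,6,2}
9 -> fault, evict 2, frames {5,7,8,6,9}
6 -> hit
5 -> hit
7 -> hit
2 -> fault, evict 9, frames {5,7,8,6,2}
0 -> fault, evict 2, frames {5,7,8,6,0}
Hits: 9.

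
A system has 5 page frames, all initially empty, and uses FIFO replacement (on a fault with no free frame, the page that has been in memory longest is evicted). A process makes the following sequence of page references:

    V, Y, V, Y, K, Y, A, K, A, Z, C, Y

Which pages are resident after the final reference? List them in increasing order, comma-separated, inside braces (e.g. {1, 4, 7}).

V: fault, frames {V}
Y: fault, frames {V,Y}
V: hit
Y: hit
K: fault, frames {V,Y,K}
Y: hit
A: fault, frames {V,Y,K,A}
K: hit
A: hit
Z: fault, frames {V,Y,K,A,Z}
C: fault, evict V, frames {Y,K,A,Z,C}
Y: hit

{A, C, K, Y, Z}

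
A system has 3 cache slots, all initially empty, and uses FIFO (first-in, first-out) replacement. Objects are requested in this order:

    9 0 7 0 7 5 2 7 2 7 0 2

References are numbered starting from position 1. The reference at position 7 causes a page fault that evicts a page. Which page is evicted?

0

pos 1: 9: miss, frames {9}
pos 2: 0: miss, frames {9,0}
pos 3: 7: miss, frames {9,0,7}
pos 4: 0: hit
pos 5: 7: hit
pos 6: 5: miss, evict 9, frames {0,7,5}
pos 7: 2: miss, evict 0, frames {7,5,2}
At position 7, page 0 is evicted.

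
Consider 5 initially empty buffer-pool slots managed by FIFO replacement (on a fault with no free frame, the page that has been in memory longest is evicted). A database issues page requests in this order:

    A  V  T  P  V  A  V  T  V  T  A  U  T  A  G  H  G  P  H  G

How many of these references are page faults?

7

A -> fault, frames (A)
V -> fault, frames (A V)
T -> fault, frames (A V T)
P -> fault, frames (A V T P)
V -> hit
A -> hit
V -> hit
T -> hit
V -> hit
T -> hit
A -> hit
U -> fault, frames (A V T P U)
T -> hit
A -> hit
G -> fault, evict A, frames (V T P U G)
H -> fault, evict V, frames (T P U G H)
G -> hit
P -> hit
H -> hit
G -> hit
Page faults: 7.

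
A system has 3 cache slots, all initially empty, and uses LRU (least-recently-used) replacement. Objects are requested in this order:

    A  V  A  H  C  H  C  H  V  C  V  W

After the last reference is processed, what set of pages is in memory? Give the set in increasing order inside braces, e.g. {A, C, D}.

{C, V, W}

A -> fault, frames (A)
V -> fault, frames (A V)
A -> hit
H -> fault, frames (V A H)
C -> fault, evict V, frames (A H C)
H -> hit
C -> hit
H -> hit
V -> fault, evict A, frames (C H V)
C -> hit
V -> hit
W -> fault, evict H, frames (C V W)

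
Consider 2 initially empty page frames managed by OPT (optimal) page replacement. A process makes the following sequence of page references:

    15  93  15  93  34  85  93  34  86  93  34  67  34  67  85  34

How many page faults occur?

9

15 -> fault, frames [15]
93 -> fault, frames [15, 93]
15 -> hit
93 -> hit
34 -> fault, evict 15, frames [93, 34]
85 -> fault, evict 34, frames [93, 85]
93 -> hit
34 -> fault, evict 85, frames [93, 34]
86 -> fault, evict 34, frames [93, 86]
93 -> hit
34 -> fault, evict 86, frames [93, 34]
67 -> fault, evict 93, frames [34, 67]
34 -> hit
67 -> hit
85 -> fault, evict 67, frames [34, 85]
34 -> hit
Page faults: 9.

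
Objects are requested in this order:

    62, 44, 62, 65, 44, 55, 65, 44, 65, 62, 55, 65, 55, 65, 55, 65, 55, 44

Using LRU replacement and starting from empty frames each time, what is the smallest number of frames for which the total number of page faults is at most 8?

f=1: 18 faults
f=2: 11 faults
f=3: 7 faults
f=4: 4 faults
Smallest f with faults ≤ 8 is 3.

3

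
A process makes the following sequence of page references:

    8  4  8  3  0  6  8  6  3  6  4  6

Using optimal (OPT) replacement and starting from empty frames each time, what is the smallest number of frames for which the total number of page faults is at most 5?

f=1: 12 faults
f=2: 7 faults
f=3: 6 faults
f=4: 5 faults
f=5: 5 faults
Smallest f with faults ≤ 5 is 4.

4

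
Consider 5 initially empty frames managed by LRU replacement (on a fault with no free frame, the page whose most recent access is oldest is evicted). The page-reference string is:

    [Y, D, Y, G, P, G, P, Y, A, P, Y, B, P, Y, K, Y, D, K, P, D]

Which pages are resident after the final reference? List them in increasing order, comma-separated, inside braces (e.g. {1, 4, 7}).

Y: fault, frames [Y]
D: fault, frames [Y, D]
Y: hit
G: fault, frames [D, Y, G]
P: fault, frames [D, Y, G, P]
G: hit
P: hit
Y: hit
A: fault, frames [D, G, P, Y, A]
P: hit
Y: hit
B: fault, evict D, frames [G, A, P, Y, B]
P: hit
Y: hit
K: fault, evict G, frames [A, B, P, Y, K]
Y: hit
D: fault, evict A, frames [B, P, K, Y, D]
K: hit
P: hit
D: hit

{B, D, K, P, Y}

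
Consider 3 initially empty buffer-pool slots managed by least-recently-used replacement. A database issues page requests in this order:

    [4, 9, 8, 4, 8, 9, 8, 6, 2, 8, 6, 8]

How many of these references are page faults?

4 → miss, frames [4]
9 → miss, frames [4, 9]
8 → miss, frames [4, 9, 8]
4 → hit
8 → hit
9 → hit
8 → hit
6 → miss, evict 4, frames [9, 8, 6]
2 → miss, evict 9, frames [8, 6, 2]
8 → hit
6 → hit
8 → hit
Page faults: 5.

5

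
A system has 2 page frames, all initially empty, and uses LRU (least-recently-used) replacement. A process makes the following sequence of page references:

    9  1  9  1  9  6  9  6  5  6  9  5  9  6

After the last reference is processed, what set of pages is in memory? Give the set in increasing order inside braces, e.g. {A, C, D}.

{6, 9}

9 → miss, frames (9)
1 → miss, frames (9 1)
9 → hit
1 → hit
9 → hit
6 → miss, evict 1, frames (9 6)
9 → hit
6 → hit
5 → miss, evict 9, frames (6 5)
6 → hit
9 → miss, evict 5, frames (6 9)
5 → miss, evict 6, frames (9 5)
9 → hit
6 → miss, evict 5, frames (9 6)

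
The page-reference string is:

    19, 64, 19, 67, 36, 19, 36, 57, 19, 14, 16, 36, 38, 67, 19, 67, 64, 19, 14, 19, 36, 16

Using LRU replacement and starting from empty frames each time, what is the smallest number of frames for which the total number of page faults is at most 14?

5

f=1: 22 faults
f=2: 18 faults
f=3: 15 faults
f=4: 15 faults
f=5: 14 faults
f=6: 12 faults
f=7: 9 faults
f=8: 8 faults
Smallest f with faults ≤ 14 is 5.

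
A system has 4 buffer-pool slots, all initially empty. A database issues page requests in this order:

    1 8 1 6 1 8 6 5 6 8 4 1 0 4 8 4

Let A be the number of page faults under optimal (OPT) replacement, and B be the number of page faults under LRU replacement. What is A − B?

-1

Under OPT: F F . F . . . F . . F . F . . . → 6 faults.
Under LRU: F F . F . . . F . . F F F . . . → 7 faults.
A − B = 6 − 7 = -1.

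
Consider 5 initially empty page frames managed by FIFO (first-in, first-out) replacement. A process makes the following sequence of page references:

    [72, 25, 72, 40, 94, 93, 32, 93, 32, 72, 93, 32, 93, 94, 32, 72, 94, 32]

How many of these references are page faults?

72 → miss, frames (72)
25 → miss, frames (72 25)
72 → hit
40 → miss, frames (72 25 40)
94 → miss, frames (72 25 40 94)
93 → miss, frames (72 25 40 94 93)
32 → miss, evict 72, frames (25 40 94 93 32)
93 → hit
32 → hit
72 → miss, evict 25, frames (40 94 93 32 72)
93 → hit
32 → hit
93 → hit
94 → hit
32 → hit
72 → hit
94 → hit
32 → hit
Page faults: 7.

7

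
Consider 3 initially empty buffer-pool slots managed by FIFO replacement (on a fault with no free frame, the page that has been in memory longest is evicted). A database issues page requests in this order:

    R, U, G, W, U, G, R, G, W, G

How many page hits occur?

5

R → fault, frames [R]
U → fault, frames [R, U]
G → fault, frames [R, U, G]
W → fault, evict R, frames [U, G, W]
U → hit
G → hit
R → fault, evict U, frames [G, W, R]
G → hit
W → hit
G → hit
Hits: 5.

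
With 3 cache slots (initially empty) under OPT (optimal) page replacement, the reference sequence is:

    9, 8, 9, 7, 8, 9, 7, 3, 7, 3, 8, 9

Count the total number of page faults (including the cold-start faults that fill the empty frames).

9 → fault, frames {9}
8 → fault, frames {9,8}
9 → hit
7 → fault, frames {9,8,7}
8 → hit
9 → hit
7 → hit
3 → fault, evict 9, frames {8,7,3}
7 → hit
3 → hit
8 → hit
9 → fault, evict 3, frames {8,7,9}
Page faults: 5.

5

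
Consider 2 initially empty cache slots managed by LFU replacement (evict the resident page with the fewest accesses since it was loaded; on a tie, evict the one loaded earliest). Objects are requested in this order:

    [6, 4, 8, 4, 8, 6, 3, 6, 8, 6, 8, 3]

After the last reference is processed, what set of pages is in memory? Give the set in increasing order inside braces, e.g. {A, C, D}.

6 → fault, frames {6}
4 → fault, frames {6,4}
8 → fault, evict 6, frames {4,8}
4 → hit
8 → hit
6 → fault, evict 4, frames {8,6}
3 → fault, evict 6, frames {8,3}
6 → fault, evict 3, frames {8,6}
8 → hit
6 → hit
8 → hit
3 → fault, evict 6, frames {8,3}

{3, 8}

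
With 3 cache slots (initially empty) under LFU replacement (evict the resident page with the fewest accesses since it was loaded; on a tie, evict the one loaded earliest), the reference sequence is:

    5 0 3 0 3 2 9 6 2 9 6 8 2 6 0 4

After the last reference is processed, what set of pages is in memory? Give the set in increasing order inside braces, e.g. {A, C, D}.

{0, 3, 4}

5: fault, frames (5)
0: fault, frames (5 0)
3: fault, frames (5 0 3)
0: hit
3: hit
2: fault, evict 5, frames (0 3 2)
9: fault, evict 2, frames (0 3 9)
6: fault, evict 9, frames (0 3 6)
2: fault, evict 6, frames (0 3 2)
9: fault, evict 2, frames (0 3 9)
6: fault, evict 9, frames (0 3 6)
8: fault, evict 6, frames (0 3 8)
2: fault, evict 8, frames (0 3 2)
6: fault, evict 2, frames (0 3 6)
0: hit
4: fault, evict 6, frames (0 3 4)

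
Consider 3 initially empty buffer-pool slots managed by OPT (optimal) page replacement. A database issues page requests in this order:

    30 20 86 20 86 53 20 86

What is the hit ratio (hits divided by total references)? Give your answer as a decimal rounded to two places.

0.50

30 -> fault, frames [30]
20 -> fault, frames [30, 20]
86 -> fault, frames [30, 20, 86]
20 -> hit
86 -> hit
53 -> fault, evict 30, frames [20, 86, 53]
20 -> hit
86 -> hit
Hits: 4 of 8 references → 4/8 = 0.5000.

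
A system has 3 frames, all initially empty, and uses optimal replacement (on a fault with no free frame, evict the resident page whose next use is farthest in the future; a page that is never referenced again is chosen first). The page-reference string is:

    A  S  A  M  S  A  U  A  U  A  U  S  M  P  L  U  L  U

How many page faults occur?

A: fault, frames [A]
S: fault, frames [A, S]
A: hit
M: fault, frames [A, S, M]
S: hit
A: hit
U: fault, evict M, frames [A, S, U]
A: hit
U: hit
A: hit
U: hit
S: hit
M: fault, evict S, frames [A, U, M]
P: fault, evict M, frames [A, U, P]
L: fault, evict P, frames [A, U, L]
U: hit
L: hit
U: hit
Page faults: 7.

7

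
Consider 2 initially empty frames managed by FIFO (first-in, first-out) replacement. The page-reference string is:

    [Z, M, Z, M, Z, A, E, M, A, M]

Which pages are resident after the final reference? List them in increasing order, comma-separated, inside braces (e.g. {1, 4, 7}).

Z → miss, frames [Z]
M → miss, frames [Z, M]
Z → hit
M → hit
Z → hit
A → miss, evict Z, frames [M, A]
E → miss, evict M, frames [A, E]
M → miss, evict A, frames [E, M]
A → miss, evict E, frames [M, A]
M → hit

{A, M}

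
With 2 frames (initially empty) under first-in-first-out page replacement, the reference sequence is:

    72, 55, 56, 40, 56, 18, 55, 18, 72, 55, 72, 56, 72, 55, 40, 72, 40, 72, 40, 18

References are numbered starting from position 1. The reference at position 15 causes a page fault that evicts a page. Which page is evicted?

56

pos 1: 72 → miss, frames (72)
pos 2: 55 → miss, frames (72 55)
pos 3: 56 → miss, evict 72, frames (55 56)
pos 4: 40 → miss, evict 55, frames (56 40)
pos 5: 56 → hit
pos 6: 18 → miss, evict 56, frames (40 18)
pos 7: 55 → miss, evict 40, frames (18 55)
pos 8: 18 → hit
pos 9: 72 → miss, evict 18, frames (55 72)
pos 10: 55 → hit
pos 11: 72 → hit
pos 12: 56 → miss, evict 55, frames (72 56)
pos 13: 72 → hit
pos 14: 55 → miss, evict 72, frames (56 55)
pos 15: 40 → miss, evict 56, frames (55 40)
At position 15, page 56 is evicted.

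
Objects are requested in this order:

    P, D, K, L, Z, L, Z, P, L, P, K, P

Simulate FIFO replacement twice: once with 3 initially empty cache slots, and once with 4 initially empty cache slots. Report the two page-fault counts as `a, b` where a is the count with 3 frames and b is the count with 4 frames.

3 frames: F F F F F . . F . . F . → 7 faults.
4 frames: F F F F F . . F . . . . → 6 faults.
6 < 7: adding a frame reduced faults, as is typical.

7, 6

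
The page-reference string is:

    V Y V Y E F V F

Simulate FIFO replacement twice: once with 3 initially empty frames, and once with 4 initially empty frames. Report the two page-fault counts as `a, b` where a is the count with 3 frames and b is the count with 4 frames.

3 frames: F F . . F F F . → 5 faults.
4 frames: F F . . F F . . → 4 faults.
4 < 5: adding a frame reduced faults, as is typical.

5, 4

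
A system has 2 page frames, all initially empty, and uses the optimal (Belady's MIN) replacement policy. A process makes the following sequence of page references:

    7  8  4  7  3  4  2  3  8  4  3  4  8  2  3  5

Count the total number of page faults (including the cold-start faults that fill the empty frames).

7: fault, frames [7]
8: fault, frames [7, 8]
4: fault, evict 8, frames [7, 4]
7: hit
3: fault, evict 7, frames [4, 3]
4: hit
2: fault, evict 4, frames [3, 2]
3: hit
8: fault, evict 2, frames [3, 8]
4: fault, evict 8, frames [3, 4]
3: hit
4: hit
8: fault, evict 4, frames [3, 8]
2: fault, evict 8, frames [3, 2]
3: hit
5: fault, evict 2, frames [3, 5]
Page faults: 10.

10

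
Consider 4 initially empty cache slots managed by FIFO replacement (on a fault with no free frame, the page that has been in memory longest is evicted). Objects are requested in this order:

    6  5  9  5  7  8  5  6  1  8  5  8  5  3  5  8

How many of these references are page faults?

6: miss, frames [6]
5: miss, frames [6, 5]
9: miss, frames [6, 5, 9]
5: hit
7: miss, frames [6, 5, 9, 7]
8: miss, evict 6, frames [5, 9, 7, 8]
5: hit
6: miss, evict 5, frames [9, 7, 8, 6]
1: miss, evict 9, frames [7, 8, 6, 1]
8: hit
5: miss, evict 7, frames [8, 6, 1, 5]
8: hit
5: hit
3: miss, evict 8, frames [6, 1, 5, 3]
5: hit
8: miss, evict 6, frames [1, 5, 3, 8]
Page faults: 10.

10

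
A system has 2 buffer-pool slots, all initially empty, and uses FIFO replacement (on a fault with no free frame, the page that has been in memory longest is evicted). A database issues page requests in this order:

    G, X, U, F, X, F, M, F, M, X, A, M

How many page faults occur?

G: miss, frames [G]
X: miss, frames [G, X]
U: miss, evict G, frames [X, U]
F: miss, evict X, frames [U, F]
X: miss, evict U, frames [F, X]
F: hit
M: miss, evict F, frames [X, M]
F: miss, evict X, frames [M, F]
M: hit
X: miss, evict M, frames [F, X]
A: miss, evict F, frames [X, A]
M: miss, evict X, frames [A, M]
Page faults: 10.

10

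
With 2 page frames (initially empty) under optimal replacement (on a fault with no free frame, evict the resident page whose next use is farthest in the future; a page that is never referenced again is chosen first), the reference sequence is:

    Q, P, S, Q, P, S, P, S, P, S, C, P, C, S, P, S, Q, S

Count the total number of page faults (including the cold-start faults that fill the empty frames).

Q -> fault, frames {Q}
P -> fault, frames {Q,P}
S -> fault, evict P, frames {Q,S}
Q -> hit
P -> fault, evict Q, frames {S,P}
S -> hit
P -> hit
S -> hit
P -> hit
S -> hit
C -> fault, evict S, frames {P,C}
P -> hit
C -> hit
S -> fault, evict C, frames {P,S}
P -> hit
S -> hit
Q -> fault, evict P, frames {S,Q}
S -> hit
Page faults: 7.

7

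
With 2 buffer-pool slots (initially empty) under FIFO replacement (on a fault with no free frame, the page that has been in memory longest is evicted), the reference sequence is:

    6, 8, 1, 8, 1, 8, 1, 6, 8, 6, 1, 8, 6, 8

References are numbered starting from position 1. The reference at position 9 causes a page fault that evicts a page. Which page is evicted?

pos 1: 6: miss, frames {6}
pos 2: 8: miss, frames {6,8}
pos 3: 1: miss, evict 6, frames {8,1}
pos 4: 8: hit
pos 5: 1: hit
pos 6: 8: hit
pos 7: 1: hit
pos 8: 6: miss, evict 8, frames {1,6}
pos 9: 8: miss, evict 1, frames {6,8}
At position 9, page 1 is evicted.

1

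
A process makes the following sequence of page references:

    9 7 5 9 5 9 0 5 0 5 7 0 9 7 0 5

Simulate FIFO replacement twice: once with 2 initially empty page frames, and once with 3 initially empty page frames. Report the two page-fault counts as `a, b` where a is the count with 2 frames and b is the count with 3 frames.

2 frames: F F F F . . F F . . F F F F F F → 12 faults.
3 frames: F F F . . . F . . . . . F F . F → 7 faults.
7 < 12: adding a frame reduced faults, as is typical.

12, 7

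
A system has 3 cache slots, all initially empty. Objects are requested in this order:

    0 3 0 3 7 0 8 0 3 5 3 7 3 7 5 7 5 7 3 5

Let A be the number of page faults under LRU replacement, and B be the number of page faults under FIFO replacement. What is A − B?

Under LRU: F F . . F . F . F F . F . . . . . . . . → 7 faults.
Under FIFO: F F . . F . F F F F . F . . . . . . . . → 8 faults.
A − B = 7 − 8 = -1.

-1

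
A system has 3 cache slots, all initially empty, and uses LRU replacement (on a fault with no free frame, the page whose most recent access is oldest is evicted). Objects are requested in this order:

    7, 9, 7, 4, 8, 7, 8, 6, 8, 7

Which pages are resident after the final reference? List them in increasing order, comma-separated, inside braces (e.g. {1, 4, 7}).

{6, 7, 8}

7 → fault, frames [7]
9 → fault, frames [7, 9]
7 → hit
4 → fault, frames [9, 7, 4]
8 → fault, evict 9, frames [7, 4, 8]
7 → hit
8 → hit
6 → fault, evict 4, frames [7, 8, 6]
8 → hit
7 → hit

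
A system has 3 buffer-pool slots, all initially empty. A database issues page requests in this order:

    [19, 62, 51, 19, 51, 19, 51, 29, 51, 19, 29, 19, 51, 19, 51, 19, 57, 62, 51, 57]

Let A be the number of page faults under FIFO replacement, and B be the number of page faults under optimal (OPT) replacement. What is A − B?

Under FIFO: F F F . . . . F . F . . . . . . F F F . → 8 faults.
Under OPT: F F F . . . . F . . . . . . . . F F . . → 6 faults.
A − B = 8 − 6 = 2.

2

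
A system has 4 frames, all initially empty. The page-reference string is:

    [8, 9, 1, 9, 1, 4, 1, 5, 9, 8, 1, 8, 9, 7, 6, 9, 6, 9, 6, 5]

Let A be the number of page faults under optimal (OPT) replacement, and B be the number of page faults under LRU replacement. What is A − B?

Under OPT: F F F . . F . F . . . . . F F . . . . . → 7 faults.
Under LRU: F F F . . F . F . F . . . F F . . . . F → 9 faults.
A − B = 7 − 9 = -2.

-2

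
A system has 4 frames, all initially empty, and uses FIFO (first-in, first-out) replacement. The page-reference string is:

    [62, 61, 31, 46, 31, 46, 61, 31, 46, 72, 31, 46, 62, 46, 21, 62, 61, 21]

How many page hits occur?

10

62 -> miss, frames {62}
61 -> miss, frames {62,61}
31 -> miss, frames {62,61,31}
46 -> miss, frames {62,61,31,46}
31 -> hit
46 -> hit
61 -> hit
31 -> hit
46 -> hit
72 -> miss, evict 62, frames {61,31,46,72}
31 -> hit
46 -> hit
62 -> miss, evict 61, frames {31,46,72,62}
46 -> hit
21 -> miss, evict 31, frames {46,72,62,21}
62 -> hit
61 -> miss, evict 46, frames {72,62,21,61}
21 -> hit
Hits: 10.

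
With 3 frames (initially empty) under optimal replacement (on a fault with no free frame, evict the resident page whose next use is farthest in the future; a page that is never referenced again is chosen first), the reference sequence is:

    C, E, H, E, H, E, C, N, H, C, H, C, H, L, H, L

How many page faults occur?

C: fault, frames (C)
E: fault, frames (C E)
H: fault, frames (C E H)
E: hit
H: hit
E: hit
C: hit
N: fault, evict E, frames (C H N)
H: hit
C: hit
H: hit
C: hit
H: hit
L: fault, evict N, frames (C H L)
H: hit
L: hit
Page faults: 5.

5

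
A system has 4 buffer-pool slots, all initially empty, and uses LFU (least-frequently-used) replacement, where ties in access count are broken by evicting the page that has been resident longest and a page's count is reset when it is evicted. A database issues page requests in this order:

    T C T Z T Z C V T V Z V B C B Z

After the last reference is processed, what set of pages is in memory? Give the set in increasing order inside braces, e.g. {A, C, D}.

T -> miss, frames (T)
C -> miss, frames (T C)
T -> hit
Z -> miss, frames (T C Z)
T -> hit
Z -> hit
C -> hit
V -> miss, frames (T C Z V)
T -> hit
V -> hit
Z -> hit
V -> hit
B -> miss, evict C, frames (T Z V B)
C -> miss, evict B, frames (T Z V C)
B -> miss, evict C, frames (T Z V B)
Z -> hit

{B, T, V, Z}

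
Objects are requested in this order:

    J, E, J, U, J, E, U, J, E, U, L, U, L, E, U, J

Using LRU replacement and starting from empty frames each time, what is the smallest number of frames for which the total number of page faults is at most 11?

f=1: 16 faults
f=2: 12 faults
f=3: 5 faults
f=4: 4 faults
Smallest f with faults ≤ 11 is 3.

3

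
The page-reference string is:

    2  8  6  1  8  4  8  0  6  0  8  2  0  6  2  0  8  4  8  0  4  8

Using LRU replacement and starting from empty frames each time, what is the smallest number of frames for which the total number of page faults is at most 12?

f=1: 22 faults
f=2: 19 faults
f=3: 11 faults
f=4: 9 faults
f=5: 7 faults
f=6: 6 faults
Smallest f with faults ≤ 12 is 3.

3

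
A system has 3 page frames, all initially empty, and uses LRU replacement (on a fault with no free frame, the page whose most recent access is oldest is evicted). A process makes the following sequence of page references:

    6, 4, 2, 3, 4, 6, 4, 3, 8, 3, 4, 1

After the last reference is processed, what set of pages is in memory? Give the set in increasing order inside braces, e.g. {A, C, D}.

{1, 3, 4}

6: fault, frames [6]
4: fault, frames [6, 4]
2: fault, frames [6, 4, 2]
3: fault, evict 6, frames [4, 2, 3]
4: hit
6: fault, evict 2, frames [3, 4, 6]
4: hit
3: hit
8: fault, evict 6, frames [4, 3, 8]
3: hit
4: hit
1: fault, evict 8, frames [3, 4, 1]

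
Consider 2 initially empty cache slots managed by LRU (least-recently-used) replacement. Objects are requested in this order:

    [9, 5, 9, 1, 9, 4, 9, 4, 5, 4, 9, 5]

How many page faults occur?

7

9 → miss, frames {9}
5 → miss, frames {9,5}
9 → hit
1 → miss, evict 5, frames {9,1}
9 → hit
4 → miss, evict 1, frames {9,4}
9 → hit
4 → hit
5 → miss, evict 9, frames {4,5}
4 → hit
9 → miss, evict 5, frames {4,9}
5 → miss, evict 4, frames {9,5}
Page faults: 7.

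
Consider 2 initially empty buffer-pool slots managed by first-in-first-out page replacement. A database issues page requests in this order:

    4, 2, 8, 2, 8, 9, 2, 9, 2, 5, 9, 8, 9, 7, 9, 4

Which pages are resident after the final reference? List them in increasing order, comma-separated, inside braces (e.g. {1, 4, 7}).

4: fault, frames [4]
2: fault, frames [4, 2]
8: fault, evict 4, frames [2, 8]
2: hit
8: hit
9: fault, evict 2, frames [8, 9]
2: fault, evict 8, frames [9, 2]
9: hit
2: hit
5: fault, evict 9, frames [2, 5]
9: fault, evict 2, frames [5, 9]
8: fault, evict 5, frames [9, 8]
9: hit
7: fault, evict 9, frames [8, 7]
9: fault, evict 8, frames [7, 9]
4: fault, evict 7, frames [9, 4]

{4, 9}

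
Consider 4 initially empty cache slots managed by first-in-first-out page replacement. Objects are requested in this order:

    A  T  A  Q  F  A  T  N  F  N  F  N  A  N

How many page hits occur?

8

A -> fault, frames (A)
T -> fault, frames (A T)
A -> hit
Q -> fault, frames (A T Q)
F -> fault, frames (A T Q F)
A -> hit
T -> hit
N -> fault, evict A, frames (T Q F N)
F -> hit
N -> hit
F -> hit
N -> hit
A -> fault, evict T, frames (Q F N A)
N -> hit
Hits: 8.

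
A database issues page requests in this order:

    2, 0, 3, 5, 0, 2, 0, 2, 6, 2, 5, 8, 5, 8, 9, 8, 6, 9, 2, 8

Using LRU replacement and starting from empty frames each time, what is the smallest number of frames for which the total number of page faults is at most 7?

f=1: 20 faults
f=2: 14 faults
f=3: 12 faults
f=4: 9 faults
f=5: 7 faults
f=6: 7 faults
f=7: 7 faults
Smallest f with faults ≤ 7 is 5.

5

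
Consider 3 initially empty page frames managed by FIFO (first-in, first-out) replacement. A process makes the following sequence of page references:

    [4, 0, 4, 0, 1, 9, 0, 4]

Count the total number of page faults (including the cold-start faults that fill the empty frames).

4 → miss, frames (4)
0 → miss, frames (4 0)
4 → hit
0 → hit
1 → miss, frames (4 0 1)
9 → miss, evict 4, frames (0 1 9)
0 → hit
4 → miss, evict 0, frames (1 9 4)
Page faults: 5.

5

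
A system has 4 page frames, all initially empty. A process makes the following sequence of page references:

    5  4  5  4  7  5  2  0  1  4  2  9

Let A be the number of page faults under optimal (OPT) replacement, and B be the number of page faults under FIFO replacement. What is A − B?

Under OPT: F F . . F . F F F . . F → 7 faults.
Under FIFO: F F . . F . F F F F . F → 8 faults.
A − B = 7 − 8 = -1.

-1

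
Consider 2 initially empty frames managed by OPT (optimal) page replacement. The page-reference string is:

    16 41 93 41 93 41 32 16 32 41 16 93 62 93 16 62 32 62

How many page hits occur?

16: miss, frames {16}
41: miss, frames {16,41}
93: miss, evict 16, frames {41,93}
41: hit
93: hit
41: hit
32: miss, evict 93, frames {41,32}
16: miss, evict 41, frames {32,16}
32: hit
41: miss, evict 32, frames {16,41}
16: hit
93: miss, evict 41, frames {16,93}
62: miss, evict 16, frames {93,62}
93: hit
16: miss, evict 93, frames {62,16}
62: hit
32: miss, evict 16, frames {62,32}
62: hit
Hits: 8.

8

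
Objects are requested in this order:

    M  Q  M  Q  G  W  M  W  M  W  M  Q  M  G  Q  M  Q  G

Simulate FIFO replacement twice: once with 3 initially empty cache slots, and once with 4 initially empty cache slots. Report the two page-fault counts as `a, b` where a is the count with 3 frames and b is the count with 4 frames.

7, 4

3 frames: F F . . F F F . . . . F . F . . . . → 7 faults.
4 frames: F F . . F F . . . . . . . . . . . . → 4 faults.
4 < 7: adding a frame reduced faults, as is typical.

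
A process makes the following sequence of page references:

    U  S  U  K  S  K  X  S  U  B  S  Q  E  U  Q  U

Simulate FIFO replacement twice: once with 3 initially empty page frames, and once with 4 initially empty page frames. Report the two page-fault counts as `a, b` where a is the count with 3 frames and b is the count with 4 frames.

3 frames: F F . F . . F . F F F F F F . . → 10 faults.
4 frames: F F . F . . F . . F . F F F . . → 8 faults.
8 < 10: adding a frame reduced faults, as is typical.

10, 8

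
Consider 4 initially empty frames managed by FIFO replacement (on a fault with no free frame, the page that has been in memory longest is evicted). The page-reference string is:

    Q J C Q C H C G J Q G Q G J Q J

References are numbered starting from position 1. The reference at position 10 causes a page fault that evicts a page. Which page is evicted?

J

pos 1: Q → miss, frames (Q)
pos 2: J → miss, frames (Q J)
pos 3: C → miss, frames (Q J C)
pos 4: Q → hit
pos 5: C → hit
pos 6: H → miss, frames (Q J C H)
pos 7: C → hit
pos 8: G → miss, evict Q, frames (J C H G)
pos 9: J → hit
pos 10: Q → miss, evict J, frames (C H G Q)
At position 10, page J is evicted.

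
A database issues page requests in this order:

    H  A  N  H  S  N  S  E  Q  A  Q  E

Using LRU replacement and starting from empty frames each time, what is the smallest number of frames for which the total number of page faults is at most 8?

f=1: 12 faults
f=2: 10 faults
f=3: 7 faults
f=4: 7 faults
f=5: 7 faults
f=6: 6 faults
Smallest f with faults ≤ 8 is 3.

3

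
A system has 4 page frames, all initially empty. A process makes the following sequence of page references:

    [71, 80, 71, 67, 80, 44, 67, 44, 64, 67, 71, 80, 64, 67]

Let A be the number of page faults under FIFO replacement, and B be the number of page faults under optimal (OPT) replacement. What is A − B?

3

Under FIFO: F F . F . F . . F . F F . F → 8 faults.
Under OPT: F F . F . F . . F . . . . . → 5 faults.
A − B = 8 − 5 = 3.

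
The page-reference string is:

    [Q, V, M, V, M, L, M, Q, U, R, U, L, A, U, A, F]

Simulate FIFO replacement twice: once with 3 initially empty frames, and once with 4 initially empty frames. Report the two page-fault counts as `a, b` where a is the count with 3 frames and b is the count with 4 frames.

3 frames: F F F . . F . F F F . F F F . F → 11 faults.
4 frames: F F F . . F . . F F . . F . . F → 8 faults.
8 < 11: adding a frame reduced faults, as is typical.

11, 8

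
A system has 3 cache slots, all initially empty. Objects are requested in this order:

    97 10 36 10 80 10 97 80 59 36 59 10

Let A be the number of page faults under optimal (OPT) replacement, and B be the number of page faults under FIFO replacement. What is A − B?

Under OPT: F F F . F . . . F F . . → 6 faults.
Under FIFO: F F F . F . F . F F . F → 8 faults.
A − B = 6 − 8 = -2.

-2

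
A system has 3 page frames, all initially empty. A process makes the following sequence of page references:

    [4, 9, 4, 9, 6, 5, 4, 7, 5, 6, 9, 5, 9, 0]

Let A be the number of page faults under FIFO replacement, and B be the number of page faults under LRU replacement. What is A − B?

Under FIFO: F F . . F F F F . F F F . F → 10 faults.
Under LRU: F F . . F F F F . F F . . F → 9 faults.
A − B = 10 − 9 = 1.

1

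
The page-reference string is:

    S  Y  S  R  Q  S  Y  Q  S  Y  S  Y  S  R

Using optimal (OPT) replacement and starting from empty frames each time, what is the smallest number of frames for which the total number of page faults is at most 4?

4

f=1: 14 faults
f=2: 7 faults
f=3: 5 faults
f=4: 4 faults
Smallest f with faults ≤ 4 is 4.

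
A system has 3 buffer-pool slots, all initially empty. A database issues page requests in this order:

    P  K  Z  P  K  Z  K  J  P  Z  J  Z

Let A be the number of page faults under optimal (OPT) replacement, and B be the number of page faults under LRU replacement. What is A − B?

Under OPT: F F F . . . . F . . . . → 4 faults.
Under LRU: F F F . . . . F F F . . → 6 faults.
A − B = 4 − 6 = -2.

-2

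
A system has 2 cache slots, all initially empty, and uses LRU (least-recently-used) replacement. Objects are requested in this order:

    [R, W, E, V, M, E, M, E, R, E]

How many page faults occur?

7

R: fault, frames [R]
W: fault, frames [R, W]
E: fault, evict R, frames [W, E]
V: fault, evict W, frames [E, V]
M: fault, evict E, frames [V, M]
E: fault, evict V, frames [M, E]
M: hit
E: hit
R: fault, evict M, frames [E, R]
E: hit
Page faults: 7.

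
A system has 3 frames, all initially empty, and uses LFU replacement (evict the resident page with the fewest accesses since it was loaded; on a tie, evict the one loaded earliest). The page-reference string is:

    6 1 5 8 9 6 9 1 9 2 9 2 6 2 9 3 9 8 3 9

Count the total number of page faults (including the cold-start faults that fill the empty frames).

12

6 → miss, frames [6]
1 → miss, frames [6, 1]
5 → miss, frames [6, 1, 5]
8 → miss, evict 6, frames [1, 5, 8]
9 → miss, evict 1, frames [5, 8, 9]
6 → miss, evict 5, frames [8, 9, 6]
9 → hit
1 → miss, evict 8, frames [9, 6, 1]
9 → hit
2 → miss, evict 6, frames [9, 1, 2]
9 → hit
2 → hit
6 → miss, evict 1, frames [9, 2, 6]
2 → hit
9 → hit
3 → miss, evict 6, frames [9, 2, 3]
9 → hit
8 → miss, evict 3, frames [9, 2, 8]
3 → miss, evict 8, frames [9, 2, 3]
9 → hit
Page faults: 12.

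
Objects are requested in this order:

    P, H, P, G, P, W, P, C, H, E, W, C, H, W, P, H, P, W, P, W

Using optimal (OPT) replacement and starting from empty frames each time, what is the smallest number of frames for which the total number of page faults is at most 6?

5

f=1: 20 faults
f=2: 11 faults
f=3: 8 faults
f=4: 7 faults
f=5: 6 faults
f=6: 6 faults
Smallest f with faults ≤ 6 is 5.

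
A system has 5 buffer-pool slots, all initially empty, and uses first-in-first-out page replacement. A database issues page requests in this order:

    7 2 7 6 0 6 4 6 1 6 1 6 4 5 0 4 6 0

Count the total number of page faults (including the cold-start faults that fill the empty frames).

7

7 → fault, frames [7]
2 → fault, frames [7, 2]
7 → hit
6 → fault, frames [7, 2, 6]
0 → fault, frames [7, 2, 6, 0]
6 → hit
4 → fault, frames [7, 2, 6, 0, 4]
6 → hit
1 → fault, evict 7, frames [2, 6, 0, 4, 1]
6 → hit
1 → hit
6 → hit
4 → hit
5 → fault, evict 2, frames [6, 0, 4, 1, 5]
0 → hit
4 → hit
6 → hit
0 → hit
Page faults: 7.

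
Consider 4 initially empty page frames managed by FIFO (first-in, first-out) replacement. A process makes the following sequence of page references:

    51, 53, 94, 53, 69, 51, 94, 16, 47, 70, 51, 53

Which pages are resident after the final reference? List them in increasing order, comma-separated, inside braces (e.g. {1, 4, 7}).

{47, 51, 53, 70}

51 -> fault, frames (51)
53 -> fault, frames (51 53)
94 -> fault, frames (51 53 94)
53 -> hit
69 -> fault, frames (51 53 94 69)
51 -> hit
94 -> hit
16 -> fault, evict 51, frames (53 94 69 16)
47 -> fault, evict 53, frames (94 69 16 47)
70 -> fault, evict 94, frames (69 16 47 70)
51 -> fault, evict 69, frames (16 47 70 51)
53 -> fault, evict 16, frames (47 70 51 53)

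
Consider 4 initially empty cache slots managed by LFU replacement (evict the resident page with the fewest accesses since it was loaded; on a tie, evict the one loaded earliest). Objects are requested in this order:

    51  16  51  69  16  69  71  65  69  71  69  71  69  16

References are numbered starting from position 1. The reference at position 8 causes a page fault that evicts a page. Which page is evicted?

71

pos 1: 51 -> miss, frames [51]
pos 2: 16 -> miss, frames [51, 16]
pos 3: 51 -> hit
pos 4: 69 -> miss, frames [51, 16, 69]
pos 5: 16 -> hit
pos 6: 69 -> hit
pos 7: 71 -> miss, frames [51, 16, 69, 71]
pos 8: 65 -> miss, evict 71, frames [51, 16, 69, 65]
At position 8, page 71 is evicted.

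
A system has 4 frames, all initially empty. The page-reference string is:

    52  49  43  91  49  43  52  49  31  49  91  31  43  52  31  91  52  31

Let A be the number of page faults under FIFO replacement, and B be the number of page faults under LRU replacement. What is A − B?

-2

Under FIFO: F F F F . . . . F . . . . F . . . . → 6 faults.
Under LRU: F F F F . . . . F . F . F F . . . . → 8 faults.
A − B = 6 − 8 = -2.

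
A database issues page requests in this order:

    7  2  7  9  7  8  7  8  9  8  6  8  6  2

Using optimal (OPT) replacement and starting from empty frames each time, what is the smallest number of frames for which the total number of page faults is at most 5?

f=1: 14 faults
f=2: 7 faults
f=3: 6 faults
f=4: 5 faults
f=5: 5 faults
Smallest f with faults ≤ 5 is 4.

4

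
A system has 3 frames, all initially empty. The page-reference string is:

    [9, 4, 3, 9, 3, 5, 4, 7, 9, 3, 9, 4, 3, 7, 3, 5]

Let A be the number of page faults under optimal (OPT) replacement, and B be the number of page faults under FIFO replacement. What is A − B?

Under OPT: F F F . . F . F . F . . . F . F → 8 faults.
Under FIFO: F F F . . F . F F F . F . F . F → 10 faults.
A − B = 8 − 10 = -2.

-2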